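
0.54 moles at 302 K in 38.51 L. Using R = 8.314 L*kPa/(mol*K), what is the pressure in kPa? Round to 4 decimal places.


PV = nRT, solve for P = nRT / V.
nRT = 0.54 * 8.314 * 302 = 1355.8471
P = 1355.8471 / 38.51
P = 35.20766294 kPa, rounded to 4 dp:

35.2077 kPa


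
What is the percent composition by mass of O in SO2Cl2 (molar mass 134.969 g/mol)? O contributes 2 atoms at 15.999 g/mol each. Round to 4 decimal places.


pct = 100 * (n_elem * M_elem) / M_total
mass_contribution = 2 * 15.999 = 31.998 g/mol
pct = 100 * 31.998 / 134.969
pct = 23.7076662 %, rounded to 4 dp:

23.7077 %


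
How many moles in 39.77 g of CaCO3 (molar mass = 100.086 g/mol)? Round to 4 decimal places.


n = mass / M
n = 39.77 / 100.086
n = 0.39735827 mol, rounded to 4 dp:

0.3974 mol


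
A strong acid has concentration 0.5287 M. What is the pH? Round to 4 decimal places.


A strong acid dissociates completely, so [H+] equals the given concentration.
pH = -log10([H+]) = -log10(0.5287)
pH = 0.27679069, rounded to 4 dp:

0.2768


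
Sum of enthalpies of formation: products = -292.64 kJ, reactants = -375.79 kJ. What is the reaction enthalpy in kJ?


dH_rxn = sum(dH_f products) - sum(dH_f reactants)
dH_rxn = -292.64 - (-375.79)
dH_rxn = 83.15 kJ:

83.15 kJ


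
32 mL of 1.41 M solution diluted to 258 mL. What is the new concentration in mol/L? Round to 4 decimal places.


Dilution: M1*V1 = M2*V2, solve for M2.
M2 = M1*V1 / V2
M2 = 1.41 * 32 / 258
M2 = 45.12 / 258
M2 = 0.17488372 mol/L, rounded to 4 dp:

0.1749 mol/L


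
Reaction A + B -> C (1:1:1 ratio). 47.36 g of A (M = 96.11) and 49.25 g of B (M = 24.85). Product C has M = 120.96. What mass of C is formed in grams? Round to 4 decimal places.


Find moles of each reactant; the smaller value is the limiting reagent in a 1:1:1 reaction, so moles_C equals moles of the limiter.
n_A = mass_A / M_A = 47.36 / 96.11 = 0.492769 mol
n_B = mass_B / M_B = 49.25 / 24.85 = 1.981891 mol
Limiting reagent: A (smaller), n_limiting = 0.492769 mol
mass_C = n_limiting * M_C = 0.492769 * 120.96
mass_C = 59.60533824 g, rounded to 4 dp:

59.6053 g


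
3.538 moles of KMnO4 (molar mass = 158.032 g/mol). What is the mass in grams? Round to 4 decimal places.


mass = n * M
mass = 3.538 * 158.032
mass = 559.117216 g, rounded to 4 dp:

559.1172 g


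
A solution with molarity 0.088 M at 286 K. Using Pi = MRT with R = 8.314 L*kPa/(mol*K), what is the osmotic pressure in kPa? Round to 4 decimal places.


Osmotic pressure (van't Hoff): Pi = M*R*T.
RT = 8.314 * 286 = 2377.804
Pi = 0.088 * 2377.804
Pi = 209.246752 kPa, rounded to 4 dp:

209.2468 kPa


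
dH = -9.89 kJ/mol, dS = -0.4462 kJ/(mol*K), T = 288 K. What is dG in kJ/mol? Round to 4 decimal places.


Gibbs: dG = dH - T*dS (consistent units, dS already in kJ/(mol*K)).
T*dS = 288 * -0.4462 = -128.5056
dG = -9.89 - (-128.5056)
dG = 118.6156 kJ/mol, rounded to 4 dp:

118.6156 kJ/mol


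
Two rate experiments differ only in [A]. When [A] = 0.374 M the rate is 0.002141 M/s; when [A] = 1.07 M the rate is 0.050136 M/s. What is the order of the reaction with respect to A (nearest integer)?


Rate is proportional to [A]^n, so rate2/rate1 = ([A]2/[A]1)^n. Take logs to solve for n.
rate2/rate1 = 0.050136 / 0.002141 = 23.4171
[A]2/[A]1 = 1.07 / 0.374 = 2.861
n = ln(23.4171) / ln(2.861) = 3.0
Nearest integer order:

3


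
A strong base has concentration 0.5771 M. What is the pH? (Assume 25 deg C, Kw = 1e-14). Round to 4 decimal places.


A strong base dissociates completely, so [OH-] equals the given concentration.
pOH = -log10([OH-]) = -log10(0.5771) = 0.238749
pH = 14 - pOH = 14 - 0.238749
pH = 13.761251, rounded to 4 dp:

13.7613


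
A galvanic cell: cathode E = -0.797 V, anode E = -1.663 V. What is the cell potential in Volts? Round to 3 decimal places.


Standard cell potential: E_cell = E_cathode - E_anode.
E_cell = -0.797 - (-1.663)
E_cell = 0.866 V, rounded to 3 dp:

0.866 V


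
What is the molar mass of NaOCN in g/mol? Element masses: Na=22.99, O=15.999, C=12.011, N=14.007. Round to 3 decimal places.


M = sum(count * atomic_mass) over atoms.
M = 1*22.99 + 1*15.999 + 1*12.011 + 1*14.007
M = 22.99 + 15.999 + 12.011 + 14.007
M = 65.007 g/mol, rounded to 3 dp:

65.007 g/mol


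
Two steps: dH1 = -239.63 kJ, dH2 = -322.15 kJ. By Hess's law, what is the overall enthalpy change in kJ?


Hess's law: enthalpy is a state function, so add the step enthalpies.
dH_total = dH1 + dH2 = -239.63 + (-322.15)
dH_total = -561.78 kJ:

-561.78 kJ


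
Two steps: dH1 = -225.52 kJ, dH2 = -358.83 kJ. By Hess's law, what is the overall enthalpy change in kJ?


Hess's law: enthalpy is a state function, so add the step enthalpies.
dH_total = dH1 + dH2 = -225.52 + (-358.83)
dH_total = -584.35 kJ:

-584.35 kJ


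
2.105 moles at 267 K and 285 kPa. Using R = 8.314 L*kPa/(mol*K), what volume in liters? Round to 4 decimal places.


PV = nRT, solve for V = nRT / P.
nRT = 2.105 * 8.314 * 267 = 4672.759
V = 4672.759 / 285
V = 16.39564561 L, rounded to 4 dp:

16.3956 L


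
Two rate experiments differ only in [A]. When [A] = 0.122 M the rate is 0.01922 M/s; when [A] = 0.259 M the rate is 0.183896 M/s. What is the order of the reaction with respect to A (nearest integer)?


Rate is proportional to [A]^n, so rate2/rate1 = ([A]2/[A]1)^n. Take logs to solve for n.
rate2/rate1 = 0.183896 / 0.01922 = 9.568
[A]2/[A]1 = 0.259 / 0.122 = 2.123
n = ln(9.568) / ln(2.123) = 3.0
Nearest integer order:

3


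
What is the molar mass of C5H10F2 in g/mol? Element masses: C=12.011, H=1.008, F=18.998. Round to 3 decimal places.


M = sum(count * atomic_mass) over atoms.
M = 5*12.011 + 10*1.008 + 2*18.998
M = 60.055 + 10.08 + 37.996
M = 108.131 g/mol, rounded to 3 dp:

108.131 g/mol


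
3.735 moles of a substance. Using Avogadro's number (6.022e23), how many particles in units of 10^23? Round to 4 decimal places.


N = n * NA, then divide by 1e23 for the requested units.
N / 1e23 = n * 6.022
N / 1e23 = 3.735 * 6.022
N / 1e23 = 22.49217, rounded to 4 dp:

22.4922


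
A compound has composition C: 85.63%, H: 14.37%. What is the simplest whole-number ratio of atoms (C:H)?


Assume 100 g of compound, divide each mass% by atomic mass to get moles, then normalize by the smallest to get a raw atom ratio.
Moles per 100 g: C: 85.63/12.011 = 7.1293, H: 14.37/1.008 = 14.256
Raw ratio (divide by min = 7.1293): C: 1.0, H: 2.0
Multiply by 1 to clear fractions: C: 1.0 ~= 1, H: 2.0 ~= 2
Reduce by GCD to get the simplest whole-number ratio:

1:2


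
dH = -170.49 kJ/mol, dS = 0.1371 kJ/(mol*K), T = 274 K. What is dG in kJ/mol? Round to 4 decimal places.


Gibbs: dG = dH - T*dS (consistent units, dS already in kJ/(mol*K)).
T*dS = 274 * 0.1371 = 37.5654
dG = -170.49 - (37.5654)
dG = -208.0554 kJ/mol, rounded to 4 dp:

-208.0554 kJ/mol


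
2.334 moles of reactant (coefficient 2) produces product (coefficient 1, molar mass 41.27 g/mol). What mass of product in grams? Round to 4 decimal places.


Use the coefficient ratio to convert reactant moles to product moles, then multiply by the product's molar mass.
moles_P = moles_R * (coeff_P / coeff_R) = 2.334 * (1/2) = 1.167
mass_P = moles_P * M_P = 1.167 * 41.27
mass_P = 48.16209 g, rounded to 4 dp:

48.1621 g


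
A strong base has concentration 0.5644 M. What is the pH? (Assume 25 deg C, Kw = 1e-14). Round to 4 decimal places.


A strong base dissociates completely, so [OH-] equals the given concentration.
pOH = -log10([OH-]) = -log10(0.5644) = 0.248413
pH = 14 - pOH = 14 - 0.248413
pH = 13.751587, rounded to 4 dp:

13.7516


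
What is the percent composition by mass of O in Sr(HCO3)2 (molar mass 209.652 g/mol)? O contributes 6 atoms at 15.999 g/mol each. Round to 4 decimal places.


pct = 100 * (n_elem * M_elem) / M_total
mass_contribution = 6 * 15.999 = 95.994 g/mol
pct = 100 * 95.994 / 209.652
pct = 45.78730468 %, rounded to 4 dp:

45.7873 %


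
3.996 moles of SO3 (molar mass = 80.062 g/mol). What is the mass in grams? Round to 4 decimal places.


mass = n * M
mass = 3.996 * 80.062
mass = 319.927752 g, rounded to 4 dp:

319.9278 g


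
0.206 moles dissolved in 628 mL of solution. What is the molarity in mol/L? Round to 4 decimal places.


Convert volume to liters: V_L = V_mL / 1000.
V_L = 628 / 1000 = 0.628 L
M = n / V_L = 0.206 / 0.628
M = 0.32802548 mol/L, rounded to 4 dp:

0.3280 mol/L


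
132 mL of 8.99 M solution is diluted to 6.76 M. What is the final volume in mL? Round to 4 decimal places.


Dilution: M1*V1 = M2*V2, solve for V2.
V2 = M1*V1 / M2
V2 = 8.99 * 132 / 6.76
V2 = 1186.68 / 6.76
V2 = 175.5443787 mL, rounded to 4 dp:

175.5444 mL


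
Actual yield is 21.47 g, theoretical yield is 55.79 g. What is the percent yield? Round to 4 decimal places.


% yield = 100 * actual / theoretical
% yield = 100 * 21.47 / 55.79
% yield = 38.48359921 %, rounded to 4 dp:

38.4836 %


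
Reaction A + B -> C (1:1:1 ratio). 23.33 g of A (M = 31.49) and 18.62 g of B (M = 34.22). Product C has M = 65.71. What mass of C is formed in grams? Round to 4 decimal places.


Find moles of each reactant; the smaller value is the limiting reagent in a 1:1:1 reaction, so moles_C equals moles of the limiter.
n_A = mass_A / M_A = 23.33 / 31.49 = 0.74087 mol
n_B = mass_B / M_B = 18.62 / 34.22 = 0.544126 mol
Limiting reagent: B (smaller), n_limiting = 0.544126 mol
mass_C = n_limiting * M_C = 0.544126 * 65.71
mass_C = 35.75451946 g, rounded to 4 dp:

35.7545 g


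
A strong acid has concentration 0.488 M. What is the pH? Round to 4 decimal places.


A strong acid dissociates completely, so [H+] equals the given concentration.
pH = -log10([H+]) = -log10(0.488)
pH = 0.31158018, rounded to 4 dp:

0.3116


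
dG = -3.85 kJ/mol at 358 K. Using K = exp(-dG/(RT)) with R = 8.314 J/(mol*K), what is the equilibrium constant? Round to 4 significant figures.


dG is in kJ/mol; multiply by 1000 to match R in J/(mol*K).
RT = 8.314 * 358 = 2976.412 J/mol
exponent = -dG*1000 / (RT) = -(-3.85*1000) / 2976.412 = 1.29350372
K = exp(1.29350372)
K = 3.6455371, rounded to 4 significant figures:

3.646


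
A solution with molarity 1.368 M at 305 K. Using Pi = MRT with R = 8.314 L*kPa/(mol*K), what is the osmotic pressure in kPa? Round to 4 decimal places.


Osmotic pressure (van't Hoff): Pi = M*R*T.
RT = 8.314 * 305 = 2535.77
Pi = 1.368 * 2535.77
Pi = 3468.93336 kPa, rounded to 4 dp:

3468.9334 kPa


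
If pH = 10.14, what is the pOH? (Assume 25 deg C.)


At 25 deg C, pH + pOH = 14.
pOH = 14 - pH = 14 - 10.14
pOH = 3.86:

3.86


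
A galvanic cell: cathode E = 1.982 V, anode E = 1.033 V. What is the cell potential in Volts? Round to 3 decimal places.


Standard cell potential: E_cell = E_cathode - E_anode.
E_cell = 1.982 - (1.033)
E_cell = 0.949 V, rounded to 3 dp:

0.949 V


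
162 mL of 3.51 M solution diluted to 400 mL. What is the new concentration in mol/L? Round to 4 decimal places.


Dilution: M1*V1 = M2*V2, solve for M2.
M2 = M1*V1 / V2
M2 = 3.51 * 162 / 400
M2 = 568.62 / 400
M2 = 1.42155 mol/L, rounded to 4 dp:

1.4216 mol/L


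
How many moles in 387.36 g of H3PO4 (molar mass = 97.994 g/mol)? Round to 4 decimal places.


n = mass / M
n = 387.36 / 97.994
n = 3.95289508 mol, rounded to 4 dp:

3.9529 mol


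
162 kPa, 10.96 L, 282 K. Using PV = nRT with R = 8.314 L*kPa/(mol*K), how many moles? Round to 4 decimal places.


PV = nRT, solve for n = PV / (RT).
PV = 162 * 10.96 = 1775.52
RT = 8.314 * 282 = 2344.548
n = 1775.52 / 2344.548
n = 0.75729736 mol, rounded to 4 dp:

0.7573 mol


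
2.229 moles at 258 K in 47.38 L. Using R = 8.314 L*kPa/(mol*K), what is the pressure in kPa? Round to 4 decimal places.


PV = nRT, solve for P = nRT / V.
nRT = 2.229 * 8.314 * 258 = 4781.2317
P = 4781.2317 / 47.38
P = 100.91244618 kPa, rounded to 4 dp:

100.9124 kPa


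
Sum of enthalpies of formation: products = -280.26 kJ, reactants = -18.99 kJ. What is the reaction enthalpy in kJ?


dH_rxn = sum(dH_f products) - sum(dH_f reactants)
dH_rxn = -280.26 - (-18.99)
dH_rxn = -261.27 kJ:

-261.27 kJ


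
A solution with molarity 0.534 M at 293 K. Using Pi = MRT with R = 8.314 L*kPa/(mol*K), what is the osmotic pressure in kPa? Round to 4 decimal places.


Osmotic pressure (van't Hoff): Pi = M*R*T.
RT = 8.314 * 293 = 2436.002
Pi = 0.534 * 2436.002
Pi = 1300.825068 kPa, rounded to 4 dp:

1300.8251 kPa


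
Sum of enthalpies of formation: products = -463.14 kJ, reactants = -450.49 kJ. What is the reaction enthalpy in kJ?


dH_rxn = sum(dH_f products) - sum(dH_f reactants)
dH_rxn = -463.14 - (-450.49)
dH_rxn = -12.65 kJ:

-12.65 kJ


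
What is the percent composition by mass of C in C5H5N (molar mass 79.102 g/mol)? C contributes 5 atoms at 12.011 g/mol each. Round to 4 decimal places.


pct = 100 * (n_elem * M_elem) / M_total
mass_contribution = 5 * 12.011 = 60.055 g/mol
pct = 100 * 60.055 / 79.102
pct = 75.92096281 %, rounded to 4 dp:

75.9210 %


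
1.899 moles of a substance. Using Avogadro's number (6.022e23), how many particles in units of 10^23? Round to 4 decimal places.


N = n * NA, then divide by 1e23 for the requested units.
N / 1e23 = n * 6.022
N / 1e23 = 1.899 * 6.022
N / 1e23 = 11.435778, rounded to 4 dp:

11.4358


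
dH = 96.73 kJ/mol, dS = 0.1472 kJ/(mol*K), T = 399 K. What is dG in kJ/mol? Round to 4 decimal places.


Gibbs: dG = dH - T*dS (consistent units, dS already in kJ/(mol*K)).
T*dS = 399 * 0.1472 = 58.7328
dG = 96.73 - (58.7328)
dG = 37.9972 kJ/mol, rounded to 4 dp:

37.9972 kJ/mol


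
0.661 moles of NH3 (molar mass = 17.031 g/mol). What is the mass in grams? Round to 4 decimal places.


mass = n * M
mass = 0.661 * 17.031
mass = 11.257491 g, rounded to 4 dp:

11.2575 g


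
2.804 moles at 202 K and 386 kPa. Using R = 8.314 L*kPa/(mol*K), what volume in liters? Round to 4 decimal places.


PV = nRT, solve for V = nRT / P.
nRT = 2.804 * 8.314 * 202 = 4709.1161
V = 4709.1161 / 386
V = 12.19978264 L, rounded to 4 dp:

12.1998 L


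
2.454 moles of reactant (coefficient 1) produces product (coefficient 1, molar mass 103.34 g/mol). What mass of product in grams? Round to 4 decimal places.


Use the coefficient ratio to convert reactant moles to product moles, then multiply by the product's molar mass.
moles_P = moles_R * (coeff_P / coeff_R) = 2.454 * (1/1) = 2.454
mass_P = moles_P * M_P = 2.454 * 103.34
mass_P = 253.59636 g, rounded to 4 dp:

253.5964 g


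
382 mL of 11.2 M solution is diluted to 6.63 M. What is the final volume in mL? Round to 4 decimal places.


Dilution: M1*V1 = M2*V2, solve for V2.
V2 = M1*V1 / M2
V2 = 11.2 * 382 / 6.63
V2 = 4278.4 / 6.63
V2 = 645.3092006 mL, rounded to 4 dp:

645.3092 mL


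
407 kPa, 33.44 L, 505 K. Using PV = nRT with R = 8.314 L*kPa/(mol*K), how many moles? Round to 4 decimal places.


PV = nRT, solve for n = PV / (RT).
PV = 407 * 33.44 = 13610.08
RT = 8.314 * 505 = 4198.57
n = 13610.08 / 4198.57
n = 3.24159893 mol, rounded to 4 dp:

3.2416 mol


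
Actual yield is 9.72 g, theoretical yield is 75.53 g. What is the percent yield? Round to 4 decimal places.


% yield = 100 * actual / theoretical
% yield = 100 * 9.72 / 75.53
% yield = 12.86905865 %, rounded to 4 dp:

12.8691 %


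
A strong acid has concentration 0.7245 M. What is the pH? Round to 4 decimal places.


A strong acid dissociates completely, so [H+] equals the given concentration.
pH = -log10([H+]) = -log10(0.7245)
pH = 0.13996161, rounded to 4 dp:

0.1400


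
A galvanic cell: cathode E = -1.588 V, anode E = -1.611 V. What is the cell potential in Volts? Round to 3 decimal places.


Standard cell potential: E_cell = E_cathode - E_anode.
E_cell = -1.588 - (-1.611)
E_cell = 0.023 V, rounded to 3 dp:

0.023 V


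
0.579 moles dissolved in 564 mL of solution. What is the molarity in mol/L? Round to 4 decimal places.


Convert volume to liters: V_L = V_mL / 1000.
V_L = 564 / 1000 = 0.564 L
M = n / V_L = 0.579 / 0.564
M = 1.02659574 mol/L, rounded to 4 dp:

1.0266 mol/L


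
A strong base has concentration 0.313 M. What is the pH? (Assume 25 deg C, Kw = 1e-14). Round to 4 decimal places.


A strong base dissociates completely, so [OH-] equals the given concentration.
pOH = -log10([OH-]) = -log10(0.313) = 0.504456
pH = 14 - pOH = 14 - 0.504456
pH = 13.495544, rounded to 4 dp:

13.4955


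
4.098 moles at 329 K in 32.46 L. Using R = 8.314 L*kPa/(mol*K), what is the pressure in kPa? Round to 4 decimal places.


PV = nRT, solve for P = nRT / V.
nRT = 4.098 * 8.314 * 329 = 11209.284
P = 11209.284 / 32.46
P = 345.32606285 kPa, rounded to 4 dp:

345.3261 kPa


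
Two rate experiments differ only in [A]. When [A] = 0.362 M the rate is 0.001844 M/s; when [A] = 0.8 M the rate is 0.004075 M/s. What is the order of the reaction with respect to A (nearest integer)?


Rate is proportional to [A]^n, so rate2/rate1 = ([A]2/[A]1)^n. Take logs to solve for n.
rate2/rate1 = 0.004075 / 0.001844 = 2.2099
[A]2/[A]1 = 0.8 / 0.362 = 2.2099
n = ln(2.2099) / ln(2.2099) = 1.0
Nearest integer order:

1


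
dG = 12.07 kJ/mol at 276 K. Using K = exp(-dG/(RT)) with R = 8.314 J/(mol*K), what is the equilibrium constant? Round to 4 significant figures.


dG is in kJ/mol; multiply by 1000 to match R in J/(mol*K).
RT = 8.314 * 276 = 2294.664 J/mol
exponent = -dG*1000 / (RT) = -(12.07*1000) / 2294.664 = -5.26002936
K = exp(-5.26002936)
K = 0.0051951522, rounded to 4 significant figures:

0.005195


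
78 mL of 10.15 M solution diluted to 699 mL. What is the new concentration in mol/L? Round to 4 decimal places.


Dilution: M1*V1 = M2*V2, solve for M2.
M2 = M1*V1 / V2
M2 = 10.15 * 78 / 699
M2 = 791.7 / 699
M2 = 1.13261803 mol/L, rounded to 4 dp:

1.1326 mol/L


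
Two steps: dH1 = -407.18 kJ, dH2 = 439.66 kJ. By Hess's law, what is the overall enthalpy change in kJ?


Hess's law: enthalpy is a state function, so add the step enthalpies.
dH_total = dH1 + dH2 = -407.18 + (439.66)
dH_total = 32.48 kJ:

32.48 kJ


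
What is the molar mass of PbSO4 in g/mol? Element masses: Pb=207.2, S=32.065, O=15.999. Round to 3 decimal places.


M = sum(count * atomic_mass) over atoms.
M = 1*207.2 + 1*32.065 + 4*15.999
M = 207.2 + 32.065 + 63.996
M = 303.261 g/mol, rounded to 3 dp:

303.261 g/mol


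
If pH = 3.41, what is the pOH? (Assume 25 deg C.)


At 25 deg C, pH + pOH = 14.
pOH = 14 - pH = 14 - 3.41
pOH = 10.59:

10.59


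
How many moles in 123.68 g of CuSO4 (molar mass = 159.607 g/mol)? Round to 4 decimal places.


n = mass / M
n = 123.68 / 159.607
n = 0.77490336 mol, rounded to 4 dp:

0.7749 mol


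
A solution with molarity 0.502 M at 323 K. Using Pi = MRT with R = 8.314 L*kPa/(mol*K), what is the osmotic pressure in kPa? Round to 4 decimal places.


Osmotic pressure (van't Hoff): Pi = M*R*T.
RT = 8.314 * 323 = 2685.422
Pi = 0.502 * 2685.422
Pi = 1348.081844 kPa, rounded to 4 dp:

1348.0818 kPa


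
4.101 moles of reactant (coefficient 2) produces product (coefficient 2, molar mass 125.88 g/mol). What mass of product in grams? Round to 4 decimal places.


Use the coefficient ratio to convert reactant moles to product moles, then multiply by the product's molar mass.
moles_P = moles_R * (coeff_P / coeff_R) = 4.101 * (2/2) = 4.101
mass_P = moles_P * M_P = 4.101 * 125.88
mass_P = 516.23388 g, rounded to 4 dp:

516.2339 g


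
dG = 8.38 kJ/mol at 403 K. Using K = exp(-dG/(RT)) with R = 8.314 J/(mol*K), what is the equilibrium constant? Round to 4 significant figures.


dG is in kJ/mol; multiply by 1000 to match R in J/(mol*K).
RT = 8.314 * 403 = 3350.542 J/mol
exponent = -dG*1000 / (RT) = -(8.38*1000) / 3350.542 = -2.50108788
K = exp(-2.50108788)
K = 0.081995749, rounded to 4 significant figures:

0.08200


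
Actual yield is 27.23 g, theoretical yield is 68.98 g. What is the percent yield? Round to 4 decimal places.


% yield = 100 * actual / theoretical
% yield = 100 * 27.23 / 68.98
% yield = 39.47521021 %, rounded to 4 dp:

39.4752 %


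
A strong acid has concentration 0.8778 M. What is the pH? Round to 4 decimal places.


A strong acid dissociates completely, so [H+] equals the given concentration.
pH = -log10([H+]) = -log10(0.8778)
pH = 0.05660442, rounded to 4 dp:

0.0566


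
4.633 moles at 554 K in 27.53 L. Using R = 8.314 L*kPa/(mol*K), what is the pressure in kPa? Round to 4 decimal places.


PV = nRT, solve for P = nRT / V.
nRT = 4.633 * 8.314 * 554 = 21339.3941
P = 21339.3941 / 27.53
P = 775.13236833 kPa, rounded to 4 dp:

775.1324 kPa


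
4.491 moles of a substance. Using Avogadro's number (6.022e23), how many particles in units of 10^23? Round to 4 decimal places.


N = n * NA, then divide by 1e23 for the requested units.
N / 1e23 = n * 6.022
N / 1e23 = 4.491 * 6.022
N / 1e23 = 27.044802, rounded to 4 dp:

27.0448


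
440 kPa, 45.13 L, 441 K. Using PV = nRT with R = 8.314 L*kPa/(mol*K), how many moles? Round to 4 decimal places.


PV = nRT, solve for n = PV / (RT).
PV = 440 * 45.13 = 19857.2
RT = 8.314 * 441 = 3666.474
n = 19857.2 / 3666.474
n = 5.41588458 mol, rounded to 4 dp:

5.4159 mol


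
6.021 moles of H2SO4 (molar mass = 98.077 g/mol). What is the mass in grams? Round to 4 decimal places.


mass = n * M
mass = 6.021 * 98.077
mass = 590.521617 g, rounded to 4 dp:

590.5216 g


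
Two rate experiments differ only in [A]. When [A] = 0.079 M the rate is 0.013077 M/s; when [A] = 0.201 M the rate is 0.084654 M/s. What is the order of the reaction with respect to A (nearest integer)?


Rate is proportional to [A]^n, so rate2/rate1 = ([A]2/[A]1)^n. Take logs to solve for n.
rate2/rate1 = 0.084654 / 0.013077 = 6.4735
[A]2/[A]1 = 0.201 / 0.079 = 2.5443
n = ln(6.4735) / ln(2.5443) = 2.0
Nearest integer order:

2


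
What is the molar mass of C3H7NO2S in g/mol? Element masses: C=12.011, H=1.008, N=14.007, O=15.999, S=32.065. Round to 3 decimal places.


M = sum(count * atomic_mass) over atoms.
M = 3*12.011 + 7*1.008 + 1*14.007 + 2*15.999 + 1*32.065
M = 36.033 + 7.056 + 14.007 + 31.998 + 32.065
M = 121.159 g/mol, rounded to 3 dp:

121.159 g/mol


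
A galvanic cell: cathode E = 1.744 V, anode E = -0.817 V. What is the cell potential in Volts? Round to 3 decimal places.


Standard cell potential: E_cell = E_cathode - E_anode.
E_cell = 1.744 - (-0.817)
E_cell = 2.561 V, rounded to 3 dp:

2.561 V


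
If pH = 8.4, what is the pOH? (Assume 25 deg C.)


At 25 deg C, pH + pOH = 14.
pOH = 14 - pH = 14 - 8.4
pOH = 5.6:

5.60


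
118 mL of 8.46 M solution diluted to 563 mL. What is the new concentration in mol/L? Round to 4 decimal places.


Dilution: M1*V1 = M2*V2, solve for M2.
M2 = M1*V1 / V2
M2 = 8.46 * 118 / 563
M2 = 998.28 / 563
M2 = 1.77314387 mol/L, rounded to 4 dp:

1.7731 mol/L


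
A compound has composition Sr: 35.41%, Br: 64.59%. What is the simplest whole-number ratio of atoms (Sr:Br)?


Assume 100 g of compound, divide each mass% by atomic mass to get moles, then normalize by the smallest to get a raw atom ratio.
Moles per 100 g: Sr: 35.41/87.62 = 0.4041, Br: 64.59/79.904 = 0.8083
Raw ratio (divide by min = 0.4041): Sr: 1.0, Br: 2.0
Multiply by 1 to clear fractions: Sr: 1.0 ~= 1, Br: 2.0 ~= 2
Reduce by GCD to get the simplest whole-number ratio:

1:2


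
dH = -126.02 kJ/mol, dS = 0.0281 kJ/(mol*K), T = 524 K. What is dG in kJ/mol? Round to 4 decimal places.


Gibbs: dG = dH - T*dS (consistent units, dS already in kJ/(mol*K)).
T*dS = 524 * 0.0281 = 14.7244
dG = -126.02 - (14.7244)
dG = -140.7444 kJ/mol, rounded to 4 dp:

-140.7444 kJ/mol


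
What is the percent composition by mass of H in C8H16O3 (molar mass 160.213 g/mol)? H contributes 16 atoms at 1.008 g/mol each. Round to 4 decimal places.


pct = 100 * (n_elem * M_elem) / M_total
mass_contribution = 16 * 1.008 = 16.128 g/mol
pct = 100 * 16.128 / 160.213
pct = 10.06659884 %, rounded to 4 dp:

10.0666 %


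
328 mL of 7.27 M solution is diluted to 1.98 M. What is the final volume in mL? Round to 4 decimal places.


Dilution: M1*V1 = M2*V2, solve for V2.
V2 = M1*V1 / M2
V2 = 7.27 * 328 / 1.98
V2 = 2384.56 / 1.98
V2 = 1204.32323232 mL, rounded to 4 dp:

1204.3232 mL


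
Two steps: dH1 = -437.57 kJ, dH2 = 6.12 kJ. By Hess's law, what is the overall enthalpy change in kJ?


Hess's law: enthalpy is a state function, so add the step enthalpies.
dH_total = dH1 + dH2 = -437.57 + (6.12)
dH_total = -431.45 kJ:

-431.45 kJ


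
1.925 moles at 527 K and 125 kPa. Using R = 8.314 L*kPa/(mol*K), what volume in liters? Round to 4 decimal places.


PV = nRT, solve for V = nRT / P.
nRT = 1.925 * 8.314 * 527 = 8434.3452
V = 8434.3452 / 125
V = 67.4747616 L, rounded to 4 dp:

67.4748 L


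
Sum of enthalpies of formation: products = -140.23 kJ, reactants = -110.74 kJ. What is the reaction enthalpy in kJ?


dH_rxn = sum(dH_f products) - sum(dH_f reactants)
dH_rxn = -140.23 - (-110.74)
dH_rxn = -29.49 kJ:

-29.49 kJ


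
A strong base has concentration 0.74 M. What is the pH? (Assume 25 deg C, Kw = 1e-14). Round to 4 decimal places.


A strong base dissociates completely, so [OH-] equals the given concentration.
pOH = -log10([OH-]) = -log10(0.74) = 0.130768
pH = 14 - pOH = 14 - 0.130768
pH = 13.869232, rounded to 4 dp:

13.8692


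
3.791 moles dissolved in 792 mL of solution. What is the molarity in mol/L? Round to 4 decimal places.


Convert volume to liters: V_L = V_mL / 1000.
V_L = 792 / 1000 = 0.792 L
M = n / V_L = 3.791 / 0.792
M = 4.78661616 mol/L, rounded to 4 dp:

4.7866 mol/L


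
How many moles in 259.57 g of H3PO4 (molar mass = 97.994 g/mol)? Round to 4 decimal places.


n = mass / M
n = 259.57 / 97.994
n = 2.64883564 mol, rounded to 4 dp:

2.6488 mol


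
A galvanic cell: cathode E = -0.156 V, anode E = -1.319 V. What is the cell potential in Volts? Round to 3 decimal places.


Standard cell potential: E_cell = E_cathode - E_anode.
E_cell = -0.156 - (-1.319)
E_cell = 1.163 V, rounded to 3 dp:

1.163 V


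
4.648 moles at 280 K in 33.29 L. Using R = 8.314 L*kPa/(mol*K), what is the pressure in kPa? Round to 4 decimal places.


PV = nRT, solve for P = nRT / V.
nRT = 4.648 * 8.314 * 280 = 10820.1722
P = 10820.1722 / 33.29
P = 325.02770201 kPa, rounded to 4 dp:

325.0277 kPa


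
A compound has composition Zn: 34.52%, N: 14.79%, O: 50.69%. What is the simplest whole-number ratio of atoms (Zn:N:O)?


Assume 100 g of compound, divide each mass% by atomic mass to get moles, then normalize by the smallest to get a raw atom ratio.
Moles per 100 g: Zn: 34.52/65.38 = 0.528, N: 14.79/14.007 = 1.0559, O: 50.69/15.999 = 3.1683
Raw ratio (divide by min = 0.528): Zn: 1.0, N: 2.0, O: 6.001
Multiply by 1 to clear fractions: Zn: 1.0 ~= 1, N: 2.0 ~= 2, O: 6.001 ~= 6
Reduce by GCD to get the simplest whole-number ratio:

1:2:6


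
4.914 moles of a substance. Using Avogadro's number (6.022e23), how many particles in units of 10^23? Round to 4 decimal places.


N = n * NA, then divide by 1e23 for the requested units.
N / 1e23 = n * 6.022
N / 1e23 = 4.914 * 6.022
N / 1e23 = 29.592108, rounded to 4 dp:

29.5921


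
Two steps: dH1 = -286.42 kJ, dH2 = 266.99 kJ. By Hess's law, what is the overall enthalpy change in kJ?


Hess's law: enthalpy is a state function, so add the step enthalpies.
dH_total = dH1 + dH2 = -286.42 + (266.99)
dH_total = -19.43 kJ:

-19.43 kJ


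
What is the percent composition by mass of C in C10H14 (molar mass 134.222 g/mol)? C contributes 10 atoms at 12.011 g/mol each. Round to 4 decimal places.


pct = 100 * (n_elem * M_elem) / M_total
mass_contribution = 10 * 12.011 = 120.11 g/mol
pct = 100 * 120.11 / 134.222
pct = 89.48607531 %, rounded to 4 dp:

89.4861 %


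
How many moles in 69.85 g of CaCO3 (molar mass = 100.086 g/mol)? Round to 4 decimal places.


n = mass / M
n = 69.85 / 100.086
n = 0.69789981 mol, rounded to 4 dp:

0.6979 mol


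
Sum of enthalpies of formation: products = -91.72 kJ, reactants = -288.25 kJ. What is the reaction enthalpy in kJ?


dH_rxn = sum(dH_f products) - sum(dH_f reactants)
dH_rxn = -91.72 - (-288.25)
dH_rxn = 196.53 kJ:

196.53 kJ


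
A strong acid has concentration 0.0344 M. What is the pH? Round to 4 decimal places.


A strong acid dissociates completely, so [H+] equals the given concentration.
pH = -log10([H+]) = -log10(0.0344)
pH = 1.46344156, rounded to 4 dp:

1.4634


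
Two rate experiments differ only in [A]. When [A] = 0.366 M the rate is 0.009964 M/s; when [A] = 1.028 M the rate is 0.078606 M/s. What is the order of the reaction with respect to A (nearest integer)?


Rate is proportional to [A]^n, so rate2/rate1 = ([A]2/[A]1)^n. Take logs to solve for n.
rate2/rate1 = 0.078606 / 0.009964 = 7.889
[A]2/[A]1 = 1.028 / 0.366 = 2.8087
n = ln(7.889) / ln(2.8087) = 2.0
Nearest integer order:

2


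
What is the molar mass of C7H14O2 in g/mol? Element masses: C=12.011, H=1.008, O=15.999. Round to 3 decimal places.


M = sum(count * atomic_mass) over atoms.
M = 7*12.011 + 14*1.008 + 2*15.999
M = 84.077 + 14.112 + 31.998
M = 130.187 g/mol, rounded to 3 dp:

130.187 g/mol


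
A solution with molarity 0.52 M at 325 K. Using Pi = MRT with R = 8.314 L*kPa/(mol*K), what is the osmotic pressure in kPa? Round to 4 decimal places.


Osmotic pressure (van't Hoff): Pi = M*R*T.
RT = 8.314 * 325 = 2702.05
Pi = 0.52 * 2702.05
Pi = 1405.066 kPa, rounded to 4 dp:

1405.0660 kPa


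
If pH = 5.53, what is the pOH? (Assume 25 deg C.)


At 25 deg C, pH + pOH = 14.
pOH = 14 - pH = 14 - 5.53
pOH = 8.47:

8.47


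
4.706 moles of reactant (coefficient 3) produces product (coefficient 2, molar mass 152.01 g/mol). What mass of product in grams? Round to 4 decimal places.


Use the coefficient ratio to convert reactant moles to product moles, then multiply by the product's molar mass.
moles_P = moles_R * (coeff_P / coeff_R) = 4.706 * (2/3) = 3.137333
mass_P = moles_P * M_P = 3.137333 * 152.01
mass_P = 476.90598933 g, rounded to 4 dp:

476.9060 g


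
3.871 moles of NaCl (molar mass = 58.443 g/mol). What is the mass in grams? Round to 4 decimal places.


mass = n * M
mass = 3.871 * 58.443
mass = 226.232853 g, rounded to 4 dp:

226.2329 g


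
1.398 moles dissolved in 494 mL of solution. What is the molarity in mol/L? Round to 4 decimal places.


Convert volume to liters: V_L = V_mL / 1000.
V_L = 494 / 1000 = 0.494 L
M = n / V_L = 1.398 / 0.494
M = 2.82995951 mol/L, rounded to 4 dp:

2.8300 mol/L


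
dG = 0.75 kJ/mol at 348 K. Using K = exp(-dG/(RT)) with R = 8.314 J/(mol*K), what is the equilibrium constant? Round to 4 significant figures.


dG is in kJ/mol; multiply by 1000 to match R in J/(mol*K).
RT = 8.314 * 348 = 2893.272 J/mol
exponent = -dG*1000 / (RT) = -(0.75*1000) / 2893.272 = -0.25922208
K = exp(-0.25922208)
K = 0.77165164, rounded to 4 significant figures:

0.7717


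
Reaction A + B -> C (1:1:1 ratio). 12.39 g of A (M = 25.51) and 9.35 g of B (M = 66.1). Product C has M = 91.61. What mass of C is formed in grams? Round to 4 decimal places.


Find moles of each reactant; the smaller value is the limiting reagent in a 1:1:1 reaction, so moles_C equals moles of the limiter.
n_A = mass_A / M_A = 12.39 / 25.51 = 0.485692 mol
n_B = mass_B / M_B = 9.35 / 66.1 = 0.141452 mol
Limiting reagent: B (smaller), n_limiting = 0.141452 mol
mass_C = n_limiting * M_C = 0.141452 * 91.61
mass_C = 12.95841772 g, rounded to 4 dp:

12.9584 g


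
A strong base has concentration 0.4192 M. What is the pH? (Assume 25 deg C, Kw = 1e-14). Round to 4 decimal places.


A strong base dissociates completely, so [OH-] equals the given concentration.
pOH = -log10([OH-]) = -log10(0.4192) = 0.377579
pH = 14 - pOH = 14 - 0.377579
pH = 13.622421, rounded to 4 dp:

13.6224


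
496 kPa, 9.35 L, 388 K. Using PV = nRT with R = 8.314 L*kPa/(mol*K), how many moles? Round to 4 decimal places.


PV = nRT, solve for n = PV / (RT).
PV = 496 * 9.35 = 4637.6
RT = 8.314 * 388 = 3225.832
n = 4637.6 / 3225.832
n = 1.43764461 mol, rounded to 4 dp:

1.4376 mol


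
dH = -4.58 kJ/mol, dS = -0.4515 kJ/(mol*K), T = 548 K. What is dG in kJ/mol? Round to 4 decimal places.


Gibbs: dG = dH - T*dS (consistent units, dS already in kJ/(mol*K)).
T*dS = 548 * -0.4515 = -247.422
dG = -4.58 - (-247.422)
dG = 242.842 kJ/mol, rounded to 4 dp:

242.8420 kJ/mol


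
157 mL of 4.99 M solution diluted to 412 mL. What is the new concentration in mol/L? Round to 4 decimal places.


Dilution: M1*V1 = M2*V2, solve for M2.
M2 = M1*V1 / V2
M2 = 4.99 * 157 / 412
M2 = 783.43 / 412
M2 = 1.90152913 mol/L, rounded to 4 dp:

1.9015 mol/L


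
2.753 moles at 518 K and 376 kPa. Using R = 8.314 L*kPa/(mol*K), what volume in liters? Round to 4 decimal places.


PV = nRT, solve for V = nRT / P.
nRT = 2.753 * 8.314 * 518 = 11856.213
V = 11856.213 / 376
V = 31.53248138 L, rounded to 4 dp:

31.5325 L


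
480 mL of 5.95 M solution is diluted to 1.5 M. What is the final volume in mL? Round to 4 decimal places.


Dilution: M1*V1 = M2*V2, solve for V2.
V2 = M1*V1 / M2
V2 = 5.95 * 480 / 1.5
V2 = 2856.0 / 1.5
V2 = 1904.0 mL, rounded to 4 dp:

1904.0000 mL


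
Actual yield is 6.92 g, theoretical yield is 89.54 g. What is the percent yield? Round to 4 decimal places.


% yield = 100 * actual / theoretical
% yield = 100 * 6.92 / 89.54
% yield = 7.72838955 %, rounded to 4 dp:

7.7284 %


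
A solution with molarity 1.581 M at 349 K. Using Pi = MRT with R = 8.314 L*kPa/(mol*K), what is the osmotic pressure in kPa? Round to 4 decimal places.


Osmotic pressure (van't Hoff): Pi = M*R*T.
RT = 8.314 * 349 = 2901.586
Pi = 1.581 * 2901.586
Pi = 4587.407466 kPa, rounded to 4 dp:

4587.4075 kPa


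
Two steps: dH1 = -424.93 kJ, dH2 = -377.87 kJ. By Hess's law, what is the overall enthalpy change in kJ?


Hess's law: enthalpy is a state function, so add the step enthalpies.
dH_total = dH1 + dH2 = -424.93 + (-377.87)
dH_total = -802.8 kJ:

-802.80 kJ


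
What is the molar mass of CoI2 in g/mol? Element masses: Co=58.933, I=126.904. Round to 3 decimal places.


M = sum(count * atomic_mass) over atoms.
M = 1*58.933 + 2*126.904
M = 58.933 + 253.808
M = 312.741 g/mol, rounded to 3 dp:

312.741 g/mol


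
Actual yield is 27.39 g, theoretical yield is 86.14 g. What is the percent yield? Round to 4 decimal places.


% yield = 100 * actual / theoretical
% yield = 100 * 27.39 / 86.14
% yield = 31.79707453 %, rounded to 4 dp:

31.7971 %


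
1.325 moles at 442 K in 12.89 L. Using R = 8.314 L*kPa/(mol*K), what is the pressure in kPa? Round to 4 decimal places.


PV = nRT, solve for P = nRT / V.
nRT = 1.325 * 8.314 * 442 = 4869.0941
P = 4869.0941 / 12.89
P = 377.74197828 kPa, rounded to 4 dp:

377.7420 kPa


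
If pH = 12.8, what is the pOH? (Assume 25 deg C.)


At 25 deg C, pH + pOH = 14.
pOH = 14 - pH = 14 - 12.8
pOH = 1.2:

1.20


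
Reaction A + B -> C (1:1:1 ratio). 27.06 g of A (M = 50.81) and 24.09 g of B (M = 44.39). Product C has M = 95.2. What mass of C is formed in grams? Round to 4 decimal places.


Find moles of each reactant; the smaller value is the limiting reagent in a 1:1:1 reaction, so moles_C equals moles of the limiter.
n_A = mass_A / M_A = 27.06 / 50.81 = 0.532572 mol
n_B = mass_B / M_B = 24.09 / 44.39 = 0.54269 mol
Limiting reagent: A (smaller), n_limiting = 0.532572 mol
mass_C = n_limiting * M_C = 0.532572 * 95.2
mass_C = 50.7008544 g, rounded to 4 dp:

50.7009 g


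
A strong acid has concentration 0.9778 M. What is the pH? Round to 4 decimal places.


A strong acid dissociates completely, so [H+] equals the given concentration.
pH = -log10([H+]) = -log10(0.9778)
pH = 0.00974997, rounded to 4 dp:

0.0097


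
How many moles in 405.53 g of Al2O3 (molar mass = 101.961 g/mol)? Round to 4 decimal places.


n = mass / M
n = 405.53 / 101.961
n = 3.97730505 mol, rounded to 4 dp:

3.9773 mol


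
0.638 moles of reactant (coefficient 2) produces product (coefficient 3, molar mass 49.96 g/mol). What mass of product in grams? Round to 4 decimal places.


Use the coefficient ratio to convert reactant moles to product moles, then multiply by the product's molar mass.
moles_P = moles_R * (coeff_P / coeff_R) = 0.638 * (3/2) = 0.957
mass_P = moles_P * M_P = 0.957 * 49.96
mass_P = 47.81172 g, rounded to 4 dp:

47.8117 g


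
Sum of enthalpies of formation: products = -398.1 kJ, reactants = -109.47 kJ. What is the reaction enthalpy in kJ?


dH_rxn = sum(dH_f products) - sum(dH_f reactants)
dH_rxn = -398.1 - (-109.47)
dH_rxn = -288.63 kJ:

-288.63 kJ


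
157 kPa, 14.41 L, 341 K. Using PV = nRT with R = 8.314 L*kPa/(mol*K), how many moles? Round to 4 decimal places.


PV = nRT, solve for n = PV / (RT).
PV = 157 * 14.41 = 2262.37
RT = 8.314 * 341 = 2835.074
n = 2262.37 / 2835.074
n = 0.79799328 mol, rounded to 4 dp:

0.7980 mol


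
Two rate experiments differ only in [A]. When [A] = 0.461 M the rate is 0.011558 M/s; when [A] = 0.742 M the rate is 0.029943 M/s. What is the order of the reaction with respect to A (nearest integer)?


Rate is proportional to [A]^n, so rate2/rate1 = ([A]2/[A]1)^n. Take logs to solve for n.
rate2/rate1 = 0.029943 / 0.011558 = 2.5907
[A]2/[A]1 = 0.742 / 0.461 = 1.6095
n = ln(2.5907) / ln(1.6095) = 2.0
Nearest integer order:

2


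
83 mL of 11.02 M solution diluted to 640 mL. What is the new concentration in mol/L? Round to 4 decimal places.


Dilution: M1*V1 = M2*V2, solve for M2.
M2 = M1*V1 / V2
M2 = 11.02 * 83 / 640
M2 = 914.66 / 640
M2 = 1.42915625 mol/L, rounded to 4 dp:

1.4292 mol/L


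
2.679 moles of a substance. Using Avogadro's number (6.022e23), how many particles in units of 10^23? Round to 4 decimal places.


N = n * NA, then divide by 1e23 for the requested units.
N / 1e23 = n * 6.022
N / 1e23 = 2.679 * 6.022
N / 1e23 = 16.132938, rounded to 4 dp:

16.1329


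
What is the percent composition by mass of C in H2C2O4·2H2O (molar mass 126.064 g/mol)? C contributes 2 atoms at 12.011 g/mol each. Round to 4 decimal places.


pct = 100 * (n_elem * M_elem) / M_total
mass_contribution = 2 * 12.011 = 24.022 g/mol
pct = 100 * 24.022 / 126.064
pct = 19.05540043 %, rounded to 4 dp:

19.0554 %


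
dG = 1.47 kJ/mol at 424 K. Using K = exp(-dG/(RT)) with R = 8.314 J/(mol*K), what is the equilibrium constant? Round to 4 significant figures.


dG is in kJ/mol; multiply by 1000 to match R in J/(mol*K).
RT = 8.314 * 424 = 3525.136 J/mol
exponent = -dG*1000 / (RT) = -(1.47*1000) / 3525.136 = -0.41700519
K = exp(-0.41700519)
K = 0.6590175, rounded to 4 significant figures:

0.6590


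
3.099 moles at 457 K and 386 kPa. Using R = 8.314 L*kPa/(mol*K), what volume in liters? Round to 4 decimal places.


PV = nRT, solve for V = nRT / P.
nRT = 3.099 * 8.314 * 457 = 11774.6443
V = 11774.6443 / 386
V = 30.50425984 L, rounded to 4 dp:

30.5043 L


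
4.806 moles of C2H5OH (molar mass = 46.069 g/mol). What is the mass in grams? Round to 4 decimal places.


mass = n * M
mass = 4.806 * 46.069
mass = 221.407614 g, rounded to 4 dp:

221.4076 g


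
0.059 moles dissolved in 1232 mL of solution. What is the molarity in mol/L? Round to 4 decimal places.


Convert volume to liters: V_L = V_mL / 1000.
V_L = 1232 / 1000 = 1.232 L
M = n / V_L = 0.059 / 1.232
M = 0.04788961 mol/L, rounded to 4 dp:

0.0479 mol/L


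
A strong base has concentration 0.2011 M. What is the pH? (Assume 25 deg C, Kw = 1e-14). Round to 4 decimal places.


A strong base dissociates completely, so [OH-] equals the given concentration.
pOH = -log10([OH-]) = -log10(0.2011) = 0.696588
pH = 14 - pOH = 14 - 0.696588
pH = 13.303412, rounded to 4 dp:

13.3034


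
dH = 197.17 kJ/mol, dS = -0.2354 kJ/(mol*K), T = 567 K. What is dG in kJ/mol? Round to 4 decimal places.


Gibbs: dG = dH - T*dS (consistent units, dS already in kJ/(mol*K)).
T*dS = 567 * -0.2354 = -133.4718
dG = 197.17 - (-133.4718)
dG = 330.6418 kJ/mol, rounded to 4 dp:

330.6418 kJ/mol


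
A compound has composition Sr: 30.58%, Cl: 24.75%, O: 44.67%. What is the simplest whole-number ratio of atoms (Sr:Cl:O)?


Assume 100 g of compound, divide each mass% by atomic mass to get moles, then normalize by the smallest to get a raw atom ratio.
Moles per 100 g: Sr: 30.58/87.62 = 0.349, Cl: 24.75/35.453 = 0.6981, O: 44.67/15.999 = 2.792
Raw ratio (divide by min = 0.349): Sr: 1.0, Cl: 2.0, O: 8.0
Multiply by 1 to clear fractions: Sr: 1.0 ~= 1, Cl: 2.0 ~= 2, O: 8.0 ~= 8
Reduce by GCD to get the simplest whole-number ratio:

1:2:8
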